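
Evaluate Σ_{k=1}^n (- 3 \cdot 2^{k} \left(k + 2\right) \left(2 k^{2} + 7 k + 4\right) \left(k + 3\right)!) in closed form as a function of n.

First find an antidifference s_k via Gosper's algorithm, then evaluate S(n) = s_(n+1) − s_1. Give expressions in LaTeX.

S(n) = - 6 \cdot 2^{n} n^{2} \left(n + 4\right)! - 12 \cdot 2^{n} n \left(n + 4\right)! - 6 \cdot 2^{n} \left(n + 4\right)! + 144

The ratio is 2*(k + 3)*(k + 4)*(7*k + 2*(k + 1)**2 + 11)/((k + 2)*(2*k**2 + 7*k + 4)).
A = 2*k + 8, B = 1, C = k**3 + 11*k**2/2 + 9*k + 4.
Need (2*k + 8)·f(k+1) − (1)·f(k) = k**3 + 11*k**2/2 + 9*k + 4.
Bound: deg f ≤ 2.
Solving with deg f ≤ 2: f(k) = k**2/2.
Get s_k = R·t_k = -3*2**k*k**2*factorial(k + 3) with R(k) = B(k−1)f(k)/C(k) = k**2/((k + 2)*(2*k**2 + 7*k + 4)).
Δs = -3*2**k*(k + 2)*(2*k**2 + 7*k + 4)*factorial(k + 3), as required.
Evaluate: s_(n+1) = -6*2**n*(n + 1)**2*factorial(n + 4); subtract s_(1) = -144 ⇒ S(n) = -6*2**n*n**2*factorial(n + 4) - 12*2**n*n*factorial(n + 4) - 6*2**n*factorial(n + 4) + 144.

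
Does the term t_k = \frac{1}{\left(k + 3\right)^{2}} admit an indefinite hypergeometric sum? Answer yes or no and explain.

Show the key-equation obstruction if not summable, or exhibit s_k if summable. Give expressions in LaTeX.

Ratio r(k) = (k + 3)**2/(k + 4)**2.
So A=k**2 + 6*k + 9 and B=k**2 + 8*k + 16, with C=1.
Need (k**2 + 6*k + 9)·f(k+1) − (k**2 + 6*k + 9)·f(k) = 1.
deg f ≤ 0 (via 2,2,0).
Put f(k) = c0: A·f(k+1) − B(k−1)·f(k) − C = -1; need -1 = 0 — inconsistent ⇒ no f, not summable.

No; the coefficient equations for f are inconsistent.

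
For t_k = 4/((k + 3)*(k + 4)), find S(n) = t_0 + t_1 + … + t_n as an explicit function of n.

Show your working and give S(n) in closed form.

S(n) = 4*(n + 1)/(3*(n + 4))

t_(k+1)/t_k = (k + 3)/(k + 5).
A = k + 3, B = k + 5, C = 1.
Need (k + 3)·f(k+1) − (k + 4)·f(k) = 1.
d = 1 from the (1,1,0) case.
Match coefficients ⇒ f(k) = k/3.
So s_k = (B(k−1)f/C)·t_k = (k*(k + 4)/3)·t_k = 4*k/(3*(k + 3)).
Verify: 4/(k**2 + 7*k + 12) matches t_k.
Telescope: S(n) = s_(n+1) − s_(0) = 4*(n + 1)/(3*(n + 4)) − (0) = 4*(n + 1)/(3*(n + 4)).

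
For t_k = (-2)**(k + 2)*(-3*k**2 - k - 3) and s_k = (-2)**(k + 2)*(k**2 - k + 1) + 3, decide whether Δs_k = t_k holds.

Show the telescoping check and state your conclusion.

Valid — Δs_k = t_k.

s_(k+1) = (-2)**(k + 3)*(-k + (k + 1)**2) + 3
s_(k+1) − s_k = (-2)**(k + 2)*(-3*k**2 - k - 3)
(s_(k+1) − s_k) − t_k = 0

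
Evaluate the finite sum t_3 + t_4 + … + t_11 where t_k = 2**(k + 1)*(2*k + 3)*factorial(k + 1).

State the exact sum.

Σ = 51011754393216

t_(k+1)/t_k = 2*(k + 2)*(2*k + 5)/(2*k + 3).
Gosper form: A/B · C(k+1)/C(k) with A=2*k + 4, B=1, C=k + 3/2.
f must satisfy (2*k + 4)·f(k+1) − (1)·f(k) = k + 3/2.
Degrees (1,0,1) ⇒ d ≤ 0.
Solve for f: f(k) = 1/2 (degree 0 ≤ 0).
Then R = B(k−1)f/C = 1/(2*k + 3), so s_k = R(k)·t_k = 2**(k + 1)*factorial(k + 1).
Verify: 2**(k + 1)*(2*k + 3)*factorial(k + 1) matches t_k.
Sum = s_(12) − s_(3); s_(12) = 51011754393600, s_(3) = 384 ⇒ 51011754393216.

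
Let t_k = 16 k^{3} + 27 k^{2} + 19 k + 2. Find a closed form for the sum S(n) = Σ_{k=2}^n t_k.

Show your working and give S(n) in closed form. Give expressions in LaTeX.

Ratio r(k) = (16*k**3 + 75*k**2 + 121*k + 64)/(16*k**3 + 27*k**2 + 19*k + 2).
A = 1, B = 1, C = k**3 + 27*k**2/16 + 19*k/16 + 1/8.
Solve (1)·f(k+1) − (1)·f(k) = k**3 + 27*k**2/16 + 19*k/16 + 1/8.
Bound: deg f ≤ 4.
Match coefficients ⇒ f(k) = k*(4*k**3 + k**2 - 3)/16.
Get s_k = R·t_k = k*(4*k**3 + k**2 - 3) with R(k) = B(k−1)f(k)/C(k) = k*(4*k**3 + k**2 - 3)/(16*k**3 + 27*k**2 + 19*k + 2).
Verify: 16*k**3 + 27*k**2 + 19*k + 2 matches t_k.
s_(n+1) = 4*n**4 + 17*n**3 + 27*n**2 + 16*n + 2 and s_(2) = 66, so S(n) = 4*n**4 + 17*n**3 + 27*n**2 + 16*n - 64.

S(n) = 4 n^{4} + 17 n^{3} + 27 n^{2} + 16 n - 64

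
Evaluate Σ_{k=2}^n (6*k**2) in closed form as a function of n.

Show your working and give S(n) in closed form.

S(n) = 2*n**3 + 3*n**2 + n - 6

Ratio r(k) = (k + 1)**2/k**2.
Normal form (A,B,C) = (1, 1, k**2).
Solve (1)·f(k+1) − (1)·f(k) = k**2.
From deg A=0, deg B=0, deg C=2: d=3.
A polynomial solution: f(k) = k*(k - 1)*(2*k - 1)/6.
So s_k = (B(k−1)f/C)·t_k = ((k - 1)*(2*k - 1)/(6*k))·t_k = k*(2*k**2 - 3*k + 1).
Δs = 6*k**2, as required.
Evaluate: s_(n+1) = n*(2*n**2 + 3*n + 1); subtract s_(2) = 6 ⇒ S(n) = 2*n**3 + 3*n**2 + n - 6.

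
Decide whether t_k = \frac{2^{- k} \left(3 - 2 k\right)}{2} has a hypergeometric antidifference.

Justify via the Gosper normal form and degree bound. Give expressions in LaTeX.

Yes. s_k = 2^{- k} \left(2 k - 1\right).

Compute t_(k+1)/t_k: get (2*k - 1)/(2*(2*k - 3)).
Factor: A=1/2; B=1; C=k - 3/2.
Solve (1/2)·f(k+1) − (1)·f(k) = k - 3/2.
deg f ≤ 1 (via 0,0,1).
Match coefficients ⇒ f(k) = 1 - 2*k.
So s_k = (B(k−1)f/C)·t_k = (-2*(2*k - 1)/(2*k - 3))·t_k = (2*k - 1)/2**k.
s_(k+1) − s_k = (3 - 2*k)/(2*2**k) = t_k.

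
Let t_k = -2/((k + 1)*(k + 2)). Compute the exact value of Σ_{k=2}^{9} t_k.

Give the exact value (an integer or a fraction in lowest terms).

The ratio is (k + 1)/(k + 3).
A = k + 1, B = k + 3, C = 1.
Solve (k + 1)·f(k+1) − (k + 2)·f(k) = 1.
Bound: deg f ≤ 1.
Match coefficients ⇒ f(k) = k.
So s_k = (B(k−1)f/C)·t_k = (k*(k + 2))·t_k = -2*k/(k + 1).
Check: Δs_k = -2/(k**2 + 3*k + 2). ✓
Σ_(k=2)^(9) t_k = s_(10) − s_(2) = -20/11 − (-4/3) = -16/33.

Σ = -16/33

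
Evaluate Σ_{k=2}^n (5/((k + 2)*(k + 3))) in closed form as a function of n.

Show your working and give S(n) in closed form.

Compute t_(k+1)/t_k: get (k + 2)/(k + 4).
Take A(k)=k + 2, B(k)=k + 4, C(k)=1.
Solve (k + 2)·f(k+1) − (k + 3)·f(k) = 1.
Degrees (1,1,0) ⇒ d ≤ 1.
Solve for f: f(k) = k/2 (degree 1 ≤ 1).
Get s_k = R·t_k = 5*k/(2*(k + 2)) with R(k) = B(k−1)f(k)/C(k) = k*(k + 3)/2.
Verify: 5/(k**2 + 5*k + 6) matches t_k.
Evaluate: s_(n+1) = 5*(n + 1)/(2*(n + 3)); subtract s_(2) = 5/4 ⇒ S(n) = 5*(n - 1)/(4*(n + 3)).

S(n) = 5*(n - 1)/(4*(n + 3))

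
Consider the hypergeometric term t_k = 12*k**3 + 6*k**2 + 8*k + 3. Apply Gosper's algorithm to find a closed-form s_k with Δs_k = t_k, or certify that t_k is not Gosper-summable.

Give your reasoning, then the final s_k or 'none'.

s_k = k**2*(3*k**2 - 4*k + 4)

t_(k+1)/t_k = (12*k**3 + 42*k**2 + 56*k + 29)/(12*k**3 + 6*k**2 + 8*k + 3).
A = 1, B = 1, C = k**3 + k**2/2 + 2*k/3 + 1/4.
Set up (1)·f(k+1) − (1)·f(k) − (k**3 + k**2/2 + 2*k/3 + 1/4) = 0.
d = 4 from the (0,0,3) case.
Coefficient equations give f(k) = k**2*(3*k**2 - 4*k + 4)/12.
Certificate R = B(k−1)f/C = k**2*(3*k**2 - 4*k + 4)/(12*k**3 + 6*k**2 + 8*k + 3) gives s_k = k**2*(3*k**2 - 4*k + 4).
Δs = 12*k**3 + 6*k**2 + 8*k + 3, as required.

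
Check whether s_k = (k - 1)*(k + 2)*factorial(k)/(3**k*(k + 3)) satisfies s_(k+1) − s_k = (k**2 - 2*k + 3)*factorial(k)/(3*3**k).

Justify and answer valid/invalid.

Invalid: residual -(k**3 + k**2 - 6*k + 12)*factorial(k)/(3*3**k*(k + 3)*(k + 4)) ≠ 0.

s_(k+1) = k*(k + 3)*factorial(k + 1)/(3*3**k*(k + 4))
s_(k+1) − s_k = (k**4 + 4*k**3 + 3*k + 24)*factorial(k)/(3*3**k*(k + 3)*(k + 4))
(s_(k+1) − s_k) − t_k = -(k**3 + k**2 - 6*k + 12)*factorial(k)/(3*3**k*(k + 3)*(k + 4))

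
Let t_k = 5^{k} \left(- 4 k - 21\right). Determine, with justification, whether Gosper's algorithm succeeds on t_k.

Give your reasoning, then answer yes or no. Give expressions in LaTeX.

Yes. s_k = 5^{k} \left(- k - 4\right).

t_(k+1)/t_k = 5*(4*k + 25)/(4*k + 21).
Factor: A=5; B=1; C=k + 21/4.
Key eq: (5)·f(k+1) = (1)·f(k) + (k + 21/4).
Bound: deg f ≤ 1.
A polynomial solution: f(k) = (k + 4)/4.
Then R = B(k−1)f/C = (k + 4)/(4*k + 21), so s_k = R(k)·t_k = 5**k*(-k - 4).
s_(k+1) − s_k = 5**k*(-4*k - 21) = t_k.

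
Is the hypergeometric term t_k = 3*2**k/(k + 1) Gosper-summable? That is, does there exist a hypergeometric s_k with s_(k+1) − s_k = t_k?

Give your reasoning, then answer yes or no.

Compute t_(k+1)/t_k: get 2*(k + 1)/(k + 2).
A = 2*k + 2, B = k + 2, C = 1.
f must satisfy (2*k + 2)·f(k+1) − (k + 1)·f(k) = 1.
From deg A=1, deg B=1, deg C=0: d=-1.
Negative degree bound (-1): no f exists, t_k not Gosper-summable.

No — t_k has no hypergeometric antidifference.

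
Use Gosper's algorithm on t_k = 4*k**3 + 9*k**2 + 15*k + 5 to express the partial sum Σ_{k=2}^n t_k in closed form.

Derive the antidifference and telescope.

S(n) = n**4 + 5*n**3 + 13*n**2 + 14*n - 33

r(k) = (4*k**3 + 21*k**2 + 45*k + 33)/(4*k**3 + 9*k**2 + 15*k + 5) after simplifying.
A = 1, B = 1, C = k**3 + 9*k**2/4 + 15*k/4 + 5/4.
Need (1)·f(k+1) − (1)·f(k) = k**3 + 9*k**2/4 + 15*k/4 + 5/4.
From deg A=0, deg B=0, deg C=3: d=4.
Solving with deg f ≤ 4: f(k) = k*(k**3 + k**2 + 4*k - 1)/4.
Get s_k = R·t_k = k*(k**3 + k**2 + 4*k - 1) with R(k) = B(k−1)f(k)/C(k) = k*(k**3 + k**2 + 4*k - 1)/(4*k**3 + 9*k**2 + 15*k + 5).
Δs = 4*k**3 + 9*k**2 + 15*k + 5, as required.
Σ_(k=2)^n t_k = s_(n+1) − s_(2) = (n**4 + 5*n**3 + 13*n**2 + 14*n + 5) − (38), i.e. n**4 + 5*n**3 + 13*n**2 + 14*n - 33.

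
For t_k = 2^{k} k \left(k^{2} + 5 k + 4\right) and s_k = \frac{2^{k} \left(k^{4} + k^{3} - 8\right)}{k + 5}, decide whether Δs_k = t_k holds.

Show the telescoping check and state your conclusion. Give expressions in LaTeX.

s_(k+1) = 2**(k + 1)*((k + 1)**4 + (k + 1)**3 - 8)/(k + 6)
s_(k+1) − s_k = 2**k*(k**5 + 13*k**4 + 62*k**3 + 104*k**2 + 66*k - 12)/(k**2 + 11*k + 30)
(s_(k+1) − s_k) − t_k = 3*2**k*(-k**4 - 9*k**3 - 30*k**2 - 18*k - 4)/(k**2 + 11*k + 30)

Invalid: residual \frac{3 \cdot 2^{k} \left(- k^{4} - 9 k^{3} - 30 k^{2} - 18 k - 4\right)}{k^{2} + 11 k + 30} ≠ 0.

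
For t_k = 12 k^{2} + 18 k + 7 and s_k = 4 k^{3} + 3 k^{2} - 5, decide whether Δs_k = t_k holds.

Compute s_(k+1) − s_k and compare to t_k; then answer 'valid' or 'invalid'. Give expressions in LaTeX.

valid (s_(k+1) − s_k reduces to t_k)

s_(k+1) = 4*(k + 1)**3 + 3*(k + 1)**2 - 5
s_(k+1) − s_k = 12*k**2 + 18*k + 7
(s_(k+1) − s_k) − t_k = 0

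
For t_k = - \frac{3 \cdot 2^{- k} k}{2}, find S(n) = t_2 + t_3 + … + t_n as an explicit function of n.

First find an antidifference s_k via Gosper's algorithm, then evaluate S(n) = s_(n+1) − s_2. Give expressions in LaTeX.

Ratio r(k) = (k + 1)/(2*k).
A = 1/2, B = 1, C = k.
f must satisfy (1/2)·f(k+1) − (1)·f(k) = k.
d = 1 from the (0,0,1) case.
Solve for f: f(k) = -2*(k + 1) (degree 1 ≤ 1).
So s_k = (B(k−1)f/C)·t_k = (-2*(k + 1)/k)·t_k = 3*(k + 1)/2**k.
Check: Δs_k = -3*k/(2*2**k). ✓
Evaluate: s_(n+1) = 3*2**(-n - 1)*(n + 2); subtract s_(2) = 9/4 ⇒ S(n) = 3*2**(-n - 2)*(-3*2**n + 2*n + 4).

S(n) = 3 \cdot 2^{- n - 2} \left(- 3 \cdot 2^{n} + 2 n + 4\right)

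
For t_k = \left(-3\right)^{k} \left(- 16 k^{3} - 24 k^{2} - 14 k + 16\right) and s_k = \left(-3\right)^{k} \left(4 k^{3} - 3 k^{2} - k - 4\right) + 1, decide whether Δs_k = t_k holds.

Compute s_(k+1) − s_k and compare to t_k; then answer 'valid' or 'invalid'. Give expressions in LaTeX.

s_(k+1) = (-3)**(k + 1)*(-k + 4*(k + 1)**3 - 3*(k + 1)**2 - 5) + 1
s_(k+1) − s_k = (-3)**k*(-16*k**3 - 24*k**2 - 14*k + 16)
(s_(k+1) − s_k) − t_k = 0

valid; difference matches t_k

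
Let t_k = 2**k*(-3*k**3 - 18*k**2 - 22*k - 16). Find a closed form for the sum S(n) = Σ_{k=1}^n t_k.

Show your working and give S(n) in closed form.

Ratio r(k) = 2*(3*k**3 + 27*k**2 + 67*k + 59)/(3*k**3 + 18*k**2 + 22*k + 16).
Normal form (A,B,C) = (2, 1, k**3 + 6*k**2 + 22*k/3 + 16/3).
f must satisfy (2)·f(k+1) − (1)·f(k) = k**3 + 6*k**2 + 22*k/3 + 16/3.
Degrees (0,0,3) ⇒ d ≤ 3.
Solving with deg f ≤ 3: f(k) = (3*k**3 + 4*k + 2)/3.
R(k) = B(k−1)·f(k)/C(k) = (3*k**3 + 4*k + 2)/(3*k**3 + 18*k**2 + 22*k + 16); s_k = R·t_k = 2**k*(-3*k**3 - 4*k - 2).
Δs = 2**k*(3*k**3 - 4*k - 6*(k + 1)**3 - 10), as required.
s_(n+1) = 2**(n + 1)*(-3*n**3 - 9*n**2 - 13*n - 9) and s_(1) = -18, so S(n) = -6*2**n*n**3 - 18*2**n*n**2 - 26*2**n*n - 18*2**n + 18.

S(n) = -6*2**n*n**3 - 18*2**n*n**2 - 26*2**n*n - 18*2**n + 18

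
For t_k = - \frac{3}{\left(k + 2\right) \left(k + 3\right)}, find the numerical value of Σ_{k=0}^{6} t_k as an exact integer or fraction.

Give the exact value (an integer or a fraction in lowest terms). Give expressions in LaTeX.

Step 1: r(k) = (k + 2)/(k + 4).
So A=k + 2 and B=k + 4, with C=1.
f must satisfy (k + 2)·f(k+1) − (k + 3)·f(k) = 1.
deg f ≤ 1 (via 1,1,0).
Coefficient equations give f(k) = k/2.
Certificate R = B(k−1)f/C = k*(k + 3)/2 gives s_k = -3*k/(2*k + 4).
s_(k+1) − s_k = -3/(k**2 + 5*k + 6) = t_k.
Evaluate s at k=7 and k=0: -7/6 and 0; difference -7/6.

Σ = -7/6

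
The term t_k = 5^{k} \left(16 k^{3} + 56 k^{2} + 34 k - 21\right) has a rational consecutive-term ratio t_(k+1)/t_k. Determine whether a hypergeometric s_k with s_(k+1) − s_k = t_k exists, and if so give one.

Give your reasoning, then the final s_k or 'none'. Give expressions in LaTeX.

s_k = 5^{k} \left(4 k^{3} - k^{2} - 4 k - 4\right)

Ratio r(k) = 5*(16*k**3 + 104*k**2 + 194*k + 85)/(16*k**3 + 56*k**2 + 34*k - 21).
So A=5 and B=1, with C=k**3 + 7*k**2/2 + 17*k/8 - 21/16.
Set up (5)·f(k+1) − (1)·f(k) − (k**3 + 7*k**2/2 + 17*k/8 - 21/16) = 0.
Bound: deg f ≤ 3.
Coefficient equations give f(k) = (4*k**3 - k**2 - 4*k - 4)/16.
So s_k = (B(k−1)f/C)·t_k = ((4*k**3 - k**2 - 4*k - 4)/((2*k + 3)*(8*k**2 + 16*k - 7)))·t_k = 5**k*(4*k**3 - k**2 - 4*k - 4).
Verify: 5**k*(16*k**3 + 56*k**2 + 34*k - 21) matches t_k.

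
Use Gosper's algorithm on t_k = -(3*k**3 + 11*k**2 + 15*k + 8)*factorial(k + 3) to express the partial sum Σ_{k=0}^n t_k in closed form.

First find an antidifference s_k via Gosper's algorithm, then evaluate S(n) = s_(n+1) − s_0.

S(n) = -3*n**2*factorial(n + 4) - 2*n*factorial(n + 4) - 3*factorial(n + 4) + 24

Step 1: r(k) = (3*k**4 + 32*k**3 + 126*k**2 + 221*k + 148)/(3*k**3 + 11*k**2 + 15*k + 8).
Factor: A=k + 4; B=1; C=k**3 + 11*k**2/3 + 5*k + 8/3.
Solve (k + 4)·f(k+1) − (1)·f(k) = k**3 + 11*k**2/3 + 5*k + 8/3.
Bound: deg f ≤ 2.
Match coefficients ⇒ f(k) = (3*k**2 - 4*k + 4)/3.
Get s_k = R·t_k = -(3*k**2 - 4*k + 4)*factorial(k + 3) with R(k) = B(k−1)f(k)/C(k) = (3*k**2 - 4*k + 4)/(3*k**3 + 11*k**2 + 15*k + 8).
Δs = -(3*k**3 + 11*k**2 + 15*k + 8)*factorial(k + 3), as required.
Telescope: S(n) = s_(n+1) − s_(0) = -(3*n**2 + 2*n + 3)*factorial(n + 4) − (-24) = -3*n**2*factorial(n + 4) - 2*n*factorial(n + 4) - 3*factorial(n + 4) + 24.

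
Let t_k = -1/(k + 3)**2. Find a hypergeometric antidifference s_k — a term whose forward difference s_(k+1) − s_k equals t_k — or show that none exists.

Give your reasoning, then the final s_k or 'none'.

none (Gosper's algorithm certifies no s_k)

Compute t_(k+1)/t_k: get (k + 3)**2/(k + 4)**2.
Gosper form: A/B · C(k+1)/C(k) with A=k**2 + 6*k + 9, B=k**2 + 8*k + 16, C=1.
Need (k**2 + 6*k + 9)·f(k+1) − (k**2 + 6*k + 9)·f(k) = 1.
Degrees (2,2,0) ⇒ d ≤ 0.
Write f(k) = c0. Then LHS − RHS = -1, requiring -1 = 0: contradictory. No certificate.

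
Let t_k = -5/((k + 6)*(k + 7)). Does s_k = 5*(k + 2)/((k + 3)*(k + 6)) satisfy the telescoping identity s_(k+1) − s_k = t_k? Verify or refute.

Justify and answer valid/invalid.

s_(k+1) = 5*(k + 3)/((k + 4)*(k + 7))
s_(k+1) − s_k = 5*(-k**2 - 5*k - 2)/(k**4 + 20*k**3 + 145*k**2 + 450*k + 504)
(s_(k+1) − s_k) − t_k = 10*(k + 5)/(k**4 + 20*k**3 + 145*k**2 + 450*k + 504)

Invalid: residual 10*(k + 5)/(k**4 + 20*k**3 + 145*k**2 + 450*k + 504) ≠ 0.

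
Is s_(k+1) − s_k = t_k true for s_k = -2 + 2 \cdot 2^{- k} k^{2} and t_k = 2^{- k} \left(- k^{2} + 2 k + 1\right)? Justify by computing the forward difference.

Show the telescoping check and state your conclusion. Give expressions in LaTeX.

s_(k+1) = -2 + (k + 1)**2/2**k
s_(k+1) − s_k = (-k**2 + 2*k + 1)/2**k
(s_(k+1) − s_k) − t_k = 0

Valid: the claim telescopes to t_k.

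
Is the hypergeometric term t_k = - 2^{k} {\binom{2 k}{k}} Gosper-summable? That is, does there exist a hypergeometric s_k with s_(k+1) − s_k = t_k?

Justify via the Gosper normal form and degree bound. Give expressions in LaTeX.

Compute t_(k+1)/t_k: get 4*(2*k + 1)/(k + 1).
Normal form (A,B,C) = (8*k + 4, k + 1, 1).
f must satisfy (8*k + 4)·f(k+1) − (k)·f(k) = 1.
From deg A=1, deg B=1, deg C=0: d=-1.
Negative degree bound (-1): no f exists, t_k not Gosper-summable.

No — negative degree bound, so no certificate f.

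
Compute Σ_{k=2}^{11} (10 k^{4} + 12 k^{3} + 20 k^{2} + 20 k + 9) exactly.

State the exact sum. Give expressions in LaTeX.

Σ = 463480

Step 1: r(k) = (10*k**4 + 52*k**3 + 116*k**2 + 136*k + 71)/(10*k**4 + 12*k**3 + 20*k**2 + 20*k + 9).
Factor: A=1; B=1; C=k**4 + 6*k**3/5 + 2*k**2 + 2*k + 9/10.
Key eq: (1)·f(k+1) = (1)·f(k) + (k**4 + 6*k**3/5 + 2*k**2 + 2*k + 9/10).
Bound: deg f ≤ 5.
Solving with deg f ≤ 5: f(k) = k*(2*k**4 - 2*k**3 + 4*k**2 + 3*k + 2)/10.
Certificate R = B(k−1)f/C = k*(2*k**4 - 2*k**3 + 4*k**2 + 3*k + 2)/(10*k**4 + 12*k**3 + 20*k**2 + 20*k + 9) gives s_k = k*(2*k**4 - 2*k**3 + 4*k**2 + 3*k + 2).
Verify: 10*k**4 + 12*k**3 + 20*k**2 + 20*k + 9 matches t_k.
Σ_(k=2)^(11) t_k = s_(12) − s_(2) = 463560 − (80) = 463480.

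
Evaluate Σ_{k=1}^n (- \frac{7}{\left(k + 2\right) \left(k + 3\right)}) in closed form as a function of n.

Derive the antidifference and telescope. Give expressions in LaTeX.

S(n) = - \frac{7 n}{3 n + 9}

t_(k+1)/t_k = (k + 2)/(k + 4).
Normal form (A,B,C) = (k + 2, k + 4, 1).
Key eq: (k + 2)·f(k+1) = (k + 3)·f(k) + (1).
Bound: deg f ≤ 1.
Solving with deg f ≤ 1: f(k) = k/2.
Then R = B(k−1)f/C = k*(k + 3)/2, so s_k = R(k)·t_k = -7*k/(2*k + 4).
s_(k+1) − s_k = -7/(k**2 + 5*k + 6) = t_k.
Σ_(k=1)^n t_k = s_(n+1) − s_(1) = (7*(-n - 1)/(2*(n + 3))) − (-7/6), i.e. -7*n/(3*n + 9).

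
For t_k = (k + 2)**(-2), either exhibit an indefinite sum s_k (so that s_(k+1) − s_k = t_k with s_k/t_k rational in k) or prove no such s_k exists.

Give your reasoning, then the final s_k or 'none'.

none — t_k is not Gosper-summable

r(k) = (k + 2)**2/(k + 3)**2 after simplifying.
Gosper form: A/B · C(k+1)/C(k) with A=k**2 + 4*k + 4, B=k**2 + 6*k + 9, C=1.
Solve (k**2 + 4*k + 4)·f(k+1) − (k**2 + 4*k + 4)·f(k) = 1.
Bound: deg f ≤ 0.
f = c0 ⇒ A·f(k+1) − B(k−1)·f(k) − C = -1. The system {-1 = 0} is inconsistent; no antidifference.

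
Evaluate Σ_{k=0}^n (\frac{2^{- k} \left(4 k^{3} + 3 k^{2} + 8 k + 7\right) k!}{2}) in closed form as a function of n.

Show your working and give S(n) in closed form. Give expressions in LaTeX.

S(n) = 2^{- n - 1} \left(2^{n + 3} + 4 n^{3} n! + 11 n^{2} n! + 6 n n! - n!\right)

t_(k+1)/t_k = (4*k**4 + 19*k**3 + 41*k**2 + 48*k + 22)/(2*(4*k**3 + 3*k**2 + 8*k + 7)).
Gosper form: A/B · C(k+1)/C(k) with A=k/2 + 1/2, B=1, C=k**3 + 3*k**2/4 + 2*k + 7/4.
f must satisfy (k/2 + 1/2)·f(k+1) − (1)·f(k) = k**3 + 3*k**2/4 + 2*k + 7/4.
Degrees (1,0,3) ⇒ d ≤ 2.
Coefficient equations give f(k) = (4*k**2 - k - 4)/2.
Certificate R = B(k−1)f/C = 2*(4*k**2 - k - 4)/(4*k**3 + 3*k**2 + 8*k + 7) gives s_k = (4*k**2 - k - 4)*factorial(k)/2**k.
Verify: (4*k**3 + 3*k**2 + 8*k + 7)*factorial(k)/(2*2**k) matches t_k.
Σ_(k=0)^n t_k = s_(n+1) − s_(0) = (2**(-n - 1)*(4*n**2 + 7*n - 1)*factorial(n + 1)) − (-4), i.e. 2**(-n - 1)*(2**(n + 3) + 4*n**3*factorial(n) + 11*n**2*factorial(n) + 6*n*factorial(n) - factorial(n)).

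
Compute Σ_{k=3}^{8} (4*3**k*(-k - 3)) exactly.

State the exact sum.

Σ = -413100

The ratio is 3*(k + 4)/(k + 3).
Gosper form: A/B · C(k+1)/C(k) with A=3, B=1, C=k + 3.
Key eq: (3)·f(k+1) = (1)·f(k) + (k + 3).
Degrees (0,0,1) ⇒ d ≤ 1.
A polynomial solution: f(k) = (2*k + 3)/4.
Then R = B(k−1)f/C = (2*k + 3)/(4*(k + 3)), so s_k = R(k)·t_k = 3**k*(-2*k - 3).
Verify: 4*3**k*(-k - 3) matches t_k.
Evaluate s at k=9 and k=3: -413343 and -243; difference -413100.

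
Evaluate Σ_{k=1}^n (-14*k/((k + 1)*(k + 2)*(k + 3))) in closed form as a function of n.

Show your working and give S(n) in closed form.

The ratio is (k + 1)**2/(k*(k + 4)).
Factor: A=k + 1; B=k + 4; C=k.
f must satisfy (k + 1)·f(k+1) − (k + 3)·f(k) = k.
Degrees (1,1,1) ⇒ d ≤ 2.
Match coefficients ⇒ f(k) = k*(k - 1)/4.
Certificate R = B(k−1)f/C = (k - 1)*(k + 3)/4 gives s_k = 7*k*(1 - k)/(2*(k + 1)*(k + 2)).
Check: Δs_k = -14*k/(k**3 + 6*k**2 + 11*k + 6). ✓
Telescope: S(n) = s_(n+1) − s_(1) = 7*n*(-n - 1)/(2*(n**2 + 5*n + 6)) − (0) = 7*n*(-n - 1)/(2*(n**2 + 5*n + 6)).

S(n) = 7*n*(-n - 1)/(2*(n**2 + 5*n + 6))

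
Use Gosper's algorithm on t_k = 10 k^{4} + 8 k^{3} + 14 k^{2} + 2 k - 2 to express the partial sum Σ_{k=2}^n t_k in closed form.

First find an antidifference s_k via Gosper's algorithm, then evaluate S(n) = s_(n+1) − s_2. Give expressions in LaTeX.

Compute t_(k+1)/t_k: get (5*k**4 + 24*k**3 + 49*k**2 + 47*k + 16)/(5*k**4 + 4*k**3 + 7*k**2 + k - 1).
Factor: A=1; B=1; C=k**4 + 4*k**3/5 + 7*k**2/5 + k/5 - 1/5.
Set up (1)·f(k+1) − (1)·f(k) − (k**4 + 4*k**3/5 + 7*k**2/5 + k/5 - 1/5) = 0.
Bound: deg f ≤ 5.
A polynomial solution: f(k) = k*(2*k**4 - 3*k**3 + 4*k**2 - 4*k - 1)/10.
R(k) = B(k−1)·f(k)/C(k) = k*(2*k**4 - 3*k**3 + 4*k**2 - 4*k - 1)/(2*(5*k**4 + 4*k**3 + 7*k**2 + k - 1)); s_k = R·t_k = k*(2*k**4 - 3*k**3 + 4*k**2 - 4*k - 1).
Verify: 10*k**4 + 8*k**3 + 14*k**2 + 2*k - 2 matches t_k.
Evaluate: s_(n+1) = 2*n**5 + 7*n**4 + 12*n**3 + 10*n**2 + n - 2; subtract s_(2) = 30 ⇒ S(n) = 2*n**5 + 7*n**4 + 12*n**3 + 10*n**2 + n - 32.

S(n) = 2 n^{5} + 7 n^{4} + 12 n^{3} + 10 n^{2} + n - 32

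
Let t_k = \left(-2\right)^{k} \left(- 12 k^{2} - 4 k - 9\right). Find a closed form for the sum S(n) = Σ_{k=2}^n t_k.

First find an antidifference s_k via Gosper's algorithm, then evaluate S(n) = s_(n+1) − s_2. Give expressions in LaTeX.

S(n) = - 8 \left(-2\right)^{n} n^{2} - 8 \left(-2\right)^{n} n - 6 \left(-2\right)^{n} - 44

Compute t_(k+1)/t_k: get 2*(-12*k**2 - 28*k - 25)/(12*k**2 + 4*k + 9).
So A=-2 and B=1, with C=k**2 + k/3 + 3/4.
Solve (-2)·f(k+1) − (1)·f(k) = k**2 + k/3 + 3/4.
deg f ≤ 2 (via 0,0,2).
A polynomial solution: f(k) = -(4*k**2 - 4*k + 3)/12.
So s_k = (B(k−1)f/C)·t_k = (-(4*k**2 - 4*k + 3)/(12*k**2 + 4*k + 9))·t_k = (-2)**k*(4*k**2 - 4*k + 3).
Δs = (-2)**k*(-12*k**2 - 4*k - 9), as required.
s_(n+1) = (-2)**(n + 1)*(4*n**2 + 4*n + 3) and s_(2) = 44, so S(n) = -8*(-2)**n*n**2 - 8*(-2)**n*n - 6*(-2)**n - 44.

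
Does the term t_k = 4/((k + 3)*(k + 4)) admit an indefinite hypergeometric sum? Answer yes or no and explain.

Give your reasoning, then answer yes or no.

Yes. s_k = 4*k/(3*(k + 3)).

Ratio r(k) = (k + 3)/(k + 5).
Gosper form: A/B · C(k+1)/C(k) with A=k + 3, B=k + 5, C=1.
f must satisfy (k + 3)·f(k+1) − (k + 4)·f(k) = 1.
d = 1 from the (1,1,0) case.
Solve for f: f(k) = k/3 (degree 1 ≤ 1).
Then R = B(k−1)f/C = k*(k + 4)/3, so s_k = R(k)·t_k = 4*k/(3*(k + 3)).
s_(k+1) − s_k = 4/(k**2 + 7*k + 12) = t_k.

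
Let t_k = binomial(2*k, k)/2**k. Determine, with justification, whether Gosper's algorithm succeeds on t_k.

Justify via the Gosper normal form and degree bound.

No; the degree bound rules out any f.

t_(k+1)/t_k = (2*k + 1)/(k + 1).
A = 2*k + 1, B = k + 1, C = 1.
Set up (2*k + 1)·f(k+1) − (k)·f(k) − (1) = 0.
d = -1 from the (1,1,0) case.
Bound -1 < 0, so the key equation has no polynomial solution.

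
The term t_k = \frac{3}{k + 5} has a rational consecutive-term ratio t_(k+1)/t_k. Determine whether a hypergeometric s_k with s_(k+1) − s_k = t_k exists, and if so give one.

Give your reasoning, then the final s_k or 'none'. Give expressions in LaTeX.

Step 1: r(k) = (k + 5)/(k + 6).
Gosper form: A/B · C(k+1)/C(k) with A=k + 5, B=k + 6, C=1.
Need (k + 5)·f(k+1) − (k + 5)·f(k) = 1.
Degrees (1,1,0) ⇒ d ≤ 0.
Write f(k) = c0. Then LHS − RHS = -1, requiring -1 = 0: contradictory. No certificate.

none (Gosper's algorithm certifies no s_k)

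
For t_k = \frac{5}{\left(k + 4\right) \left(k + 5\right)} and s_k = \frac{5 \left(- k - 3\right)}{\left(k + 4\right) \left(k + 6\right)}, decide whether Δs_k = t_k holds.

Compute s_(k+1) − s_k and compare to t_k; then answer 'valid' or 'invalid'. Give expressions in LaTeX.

Invalid: residual \frac{15 \left(- 2 k - 11\right)}{k^{4} + 22 k^{3} + 179 k^{2} + 638 k + 840} ≠ 0.

s_(k+1) = 5*(-k - 4)/((k + 5)*(k + 7))
s_(k+1) − s_k = 5*(k**2 + 7*k + 9)/(k**4 + 22*k**3 + 179*k**2 + 638*k + 840)
(s_(k+1) − s_k) − t_k = 15*(-2*k - 11)/(k**4 + 22*k**3 + 179*k**2 + 638*k + 840)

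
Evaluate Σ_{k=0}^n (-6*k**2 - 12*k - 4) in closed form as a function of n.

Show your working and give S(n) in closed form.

S(n) = -2*n**3 - 9*n**2 - 11*n - 4

t_(k+1)/t_k = (3*k**2 + 12*k + 11)/(3*k**2 + 6*k + 2).
So A=1 and B=1, with C=k**2 + 2*k + 2/3.
Need (1)·f(k+1) − (1)·f(k) = k**2 + 2*k + 2/3.
Degrees (0,0,2) ⇒ d ≤ 3.
Match coefficients ⇒ f(k) = k*(2*k**2 + 3*k - 1)/6.
Then R = B(k−1)f/C = k*(2*k**2 + 3*k - 1)/(2*(3*k**2 + 6*k + 2)), so s_k = R(k)·t_k = k*(-2*k**2 - 3*k + 1).
Check: Δs_k = -6*k**2 - 12*k - 4. ✓
s_(n+1) = -2*n**3 - 9*n**2 - 11*n - 4 and s_(0) = 0, so S(n) = -2*n**3 - 9*n**2 - 11*n - 4.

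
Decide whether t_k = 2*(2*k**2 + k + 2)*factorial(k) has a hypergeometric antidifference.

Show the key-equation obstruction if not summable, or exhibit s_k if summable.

t_(k+1)/t_k = (k + 1)*(k + 2*(k + 1)**2 + 3)/(2*k**2 + k + 2).
Gosper form: A/B · C(k+1)/C(k) with A=k + 1, B=1, C=k**2 + k/2 + 1.
Key eq: (k + 1)·f(k+1) = (1)·f(k) + (k**2 + k/2 + 1).
Bound: deg f ≤ 1.
A polynomial solution: f(k) = (2*k - 1)/2.
Then R = B(k−1)f/C = (2*k - 1)/(2*k**2 + k + 2), so s_k = R(k)·t_k = 2*(2*k - 1)*factorial(k).
s_(k+1) − s_k = 2*(2*k**2 + k + 2)*factorial(k) = t_k.

Yes. s_k = 2*(2*k - 1)*factorial(k).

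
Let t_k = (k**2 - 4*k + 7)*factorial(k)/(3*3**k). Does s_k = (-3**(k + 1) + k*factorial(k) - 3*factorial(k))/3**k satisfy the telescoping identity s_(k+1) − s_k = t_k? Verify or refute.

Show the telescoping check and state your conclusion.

s_(k+1) = (-9*3**k + k**2*factorial(k) - k*factorial(k) - 2*factorial(k))/(3*3**k)
s_(k+1) − s_k = (k**2 - 4*k + 7)*factorial(k)/(3*3**k)
(s_(k+1) − s_k) − t_k = 0

Valid — Δs_k = t_k.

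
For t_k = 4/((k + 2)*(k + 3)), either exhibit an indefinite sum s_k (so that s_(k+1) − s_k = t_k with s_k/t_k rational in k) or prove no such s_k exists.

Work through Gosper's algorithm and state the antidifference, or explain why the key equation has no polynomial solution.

s_k = 2*k/(k + 2)

Ratio r(k) = (k + 2)/(k + 4).
Gosper form: A/B · C(k+1)/C(k) with A=k + 2, B=k + 4, C=1.
Set up (k + 2)·f(k+1) − (k + 3)·f(k) − (1) = 0.
deg f ≤ 1 (via 1,1,0).
Coefficient equations give f(k) = k/2.
Certificate R = B(k−1)f/C = k*(k + 3)/2 gives s_k = 2*k/(k + 2).
s_(k+1) − s_k = 4/(k**2 + 5*k + 6) = t_k.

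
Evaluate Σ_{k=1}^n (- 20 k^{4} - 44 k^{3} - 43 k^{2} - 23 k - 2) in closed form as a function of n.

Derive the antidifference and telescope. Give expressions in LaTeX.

S(n) = n \left(- 4 n^{4} - 21 n^{3} - 43 n^{2} - 44 n - 20\right)

r(k) = (20*k**4 + 124*k**3 + 295*k**2 + 321*k + 132)/(20*k**4 + 44*k**3 + 43*k**2 + 23*k + 2) after simplifying.
Gosper form: A/B · C(k+1)/C(k) with A=1, B=1, C=k**4 + 11*k**3/5 + 43*k**2/20 + 23*k/20 + 1/10.
Key eq: (1)·f(k+1) = (1)·f(k) + (k**4 + 11*k**3/5 + 43*k**2/20 + 23*k/20 + 1/10).
From deg A=0, deg B=0, deg C=4: d=5.
Solving with deg f ≤ 5: f(k) = k*(4*k**4 + k**3 - k**2 + k - 3)/20.
So s_k = (B(k−1)f/C)·t_k = (k*(4*k**4 + k**3 - k**2 + k - 3)/(20*k**4 + 44*k**3 + 43*k**2 + 23*k + 2))·t_k = k*(-4*k**4 - k**3 + k**2 - k + 3).
s_(k+1) − s_k = -20*k**4 - 44*k**3 - 43*k**2 - 23*k - 2 = t_k.
Σ_(k=1)^n t_k = s_(n+1) − s_(1) = (-4*n**5 - 21*n**4 - 43*n**3 - 44*n**2 - 20*n - 2) − (-2), i.e. n*(-4*n**4 - 21*n**3 - 43*n**2 - 44*n - 20).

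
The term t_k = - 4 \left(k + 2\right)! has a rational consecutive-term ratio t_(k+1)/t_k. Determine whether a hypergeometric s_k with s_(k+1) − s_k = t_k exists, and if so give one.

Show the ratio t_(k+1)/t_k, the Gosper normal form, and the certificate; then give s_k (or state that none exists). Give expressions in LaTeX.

The ratio is k + 3.
Normal form (A,B,C) = (k + 3, 1, 1).
Key eq: (k + 3)·f(k+1) = (1)·f(k) + (1).
From deg A=1, deg B=0, deg C=0: d=-1.
d = -1 < 0 ⇒ no nonzero polynomial f; not summable.

none — t_k is not Gosper-summable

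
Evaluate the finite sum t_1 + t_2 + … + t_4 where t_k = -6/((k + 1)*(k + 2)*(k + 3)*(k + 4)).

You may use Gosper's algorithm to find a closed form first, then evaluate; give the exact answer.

Ratio r(k) = (k + 1)/(k + 5).
Factor: A=k + 1; B=k + 5; C=1.
Need (k + 1)·f(k+1) − (k + 4)·f(k) = 1.
From deg A=1, deg B=1, deg C=0: d=3.
Solving with deg f ≤ 3: f(k) = k*(k**2 + 6*k + 11)/18.
R(k) = B(k−1)·f(k)/C(k) = k*(k + 4)*(k**2 + 6*k + 11)/18; s_k = R·t_k = k*(-k**2 - 6*k - 11)/(3*(k + 1)*(k + 2)*(k + 3)).
Check: Δs_k = -6/(k**4 + 10*k**3 + 35*k**2 + 50*k + 24). ✓
Sum = s_(5) − s_(1); s_(5) = -55/168, s_(1) = -1/4 ⇒ -13/168.

Σ = -13/168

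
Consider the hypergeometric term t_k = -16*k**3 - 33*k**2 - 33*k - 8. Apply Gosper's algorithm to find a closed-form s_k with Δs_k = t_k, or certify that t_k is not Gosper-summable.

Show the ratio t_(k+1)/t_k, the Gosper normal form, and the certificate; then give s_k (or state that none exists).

Step 1: r(k) = (16*k**3 + 81*k**2 + 147*k + 90)/(16*k**3 + 33*k**2 + 33*k + 8).
Gosper form: A/B · C(k+1)/C(k) with A=1, B=1, C=k**3 + 33*k**2/16 + 33*k/16 + 1/2.
Need (1)·f(k+1) − (1)·f(k) = k**3 + 33*k**2/16 + 33*k/16 + 1/2.
deg f ≤ 4 (via 0,0,3).
A polynomial solution: f(k) = k*(4*k**3 + 3*k**2 + 4*k - 3)/16.
Then R = B(k−1)f/C = k*(4*k**3 + 3*k**2 + 4*k - 3)/(16*k**3 + 33*k**2 + 33*k + 8), so s_k = R(k)·t_k = k*(-4*k**3 - 3*k**2 - 4*k + 3).
Verify: -16*k**3 - 33*k**2 - 33*k - 8 matches t_k.

s_k = k*(-4*k**3 - 3*k**2 - 4*k + 3)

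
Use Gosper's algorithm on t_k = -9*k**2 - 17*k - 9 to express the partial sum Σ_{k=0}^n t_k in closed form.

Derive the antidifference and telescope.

S(n) = -3*n**3 - 13*n**2 - 19*n - 9

Step 1: r(k) = (9*k**2 + 35*k + 35)/(9*k**2 + 17*k + 9).
Normal form (A,B,C) = (1, 1, k**2 + 17*k/9 + 1).
Key eq: (1)·f(k+1) = (1)·f(k) + (k**2 + 17*k/9 + 1).
d = 3 from the (0,0,2) case.
Solve for f: f(k) = k*(3*k**2 + 4*k + 2)/9 (degree 3 ≤ 3).
Certificate R = B(k−1)f/C = k*(3*k**2 + 4*k + 2)/(9*k**2 + 17*k + 9) gives s_k = k*(-3*k**2 - 4*k - 2).
Verify: -9*k**2 - 17*k - 9 matches t_k.
Telescope: S(n) = s_(n+1) − s_(0) = -3*n**3 - 13*n**2 - 19*n - 9 − (0) = -3*n**3 - 13*n**2 - 19*n - 9.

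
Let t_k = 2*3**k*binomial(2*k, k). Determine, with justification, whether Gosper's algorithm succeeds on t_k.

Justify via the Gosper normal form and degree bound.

t_(k+1)/t_k = 6*(2*k + 1)/(k + 1).
Factor: A=12*k + 6; B=k + 1; C=1.
Need (12*k + 6)·f(k+1) − (k)·f(k) = 1.
Bound: deg f ≤ -1.
deg f ≤ -1 is impossible — no certificate.

No. Not Gosper-summable.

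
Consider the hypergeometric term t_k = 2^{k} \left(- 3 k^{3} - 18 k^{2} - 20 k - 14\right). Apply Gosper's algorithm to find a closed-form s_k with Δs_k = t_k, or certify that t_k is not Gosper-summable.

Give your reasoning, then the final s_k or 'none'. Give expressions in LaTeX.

s_k = 2^{k} \left(- 3 k^{3} - 2 k - 4\right)

r(k) = 2*(3*k**3 + 27*k**2 + 65*k + 55)/(3*k**3 + 18*k**2 + 20*k + 14) after simplifying.
A = 2, B = 1, C = k**3 + 6*k**2 + 20*k/3 + 14/3.
Key eq: (2)·f(k+1) = (1)·f(k) + (k**3 + 6*k**2 + 20*k/3 + 14/3).
Bound: deg f ≤ 3.
Solve for f: f(k) = (3*k**3 + 2*k + 4)/3 (degree 3 ≤ 3).
Get s_k = R·t_k = 2**k*(-3*k**3 - 2*k - 4) with R(k) = B(k−1)f(k)/C(k) = (3*k**3 + 2*k + 4)/(3*k**3 + 18*k**2 + 20*k + 14).
Check: Δs_k = 2**k*(3*k**3 - 2*k - 6*(k + 1)**3 - 8). ✓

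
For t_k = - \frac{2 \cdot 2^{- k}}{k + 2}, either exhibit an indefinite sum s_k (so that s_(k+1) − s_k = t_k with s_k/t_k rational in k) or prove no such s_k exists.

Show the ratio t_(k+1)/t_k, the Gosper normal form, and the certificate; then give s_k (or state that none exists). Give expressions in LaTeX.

t_(k+1)/t_k = (k + 2)/(2*(k + 3)).
Take A(k)=k/2 + 1, B(k)=k + 3, C(k)=1.
Solve (k/2 + 1)·f(k+1) − (k + 2)·f(k) = 1.
Bound: deg f ≤ -1.
deg f ≤ -1 is impossible — no certificate.

no hypergeometric antidifference exists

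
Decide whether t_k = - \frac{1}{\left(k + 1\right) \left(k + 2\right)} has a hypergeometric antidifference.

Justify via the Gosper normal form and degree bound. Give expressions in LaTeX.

The ratio is (k + 1)/(k + 3).
Normal form (A,B,C) = (k + 1, k + 3, 1).
Need (k + 1)·f(k+1) − (k + 2)·f(k) = 1.
deg f ≤ 1 (via 1,1,0).
Match coefficients ⇒ f(k) = k.
So s_k = (B(k−1)f/C)·t_k = (k*(k + 2))·t_k = -k/(k + 1).
Verify: -1/(k**2 + 3*k + 2) matches t_k.

Yes. s_k = - \frac{k}{k + 1}.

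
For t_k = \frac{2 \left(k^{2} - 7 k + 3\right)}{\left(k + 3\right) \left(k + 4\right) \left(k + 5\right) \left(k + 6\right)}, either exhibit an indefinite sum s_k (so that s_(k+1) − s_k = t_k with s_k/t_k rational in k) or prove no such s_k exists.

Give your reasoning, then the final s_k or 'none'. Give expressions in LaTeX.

t_(k+1)/t_k = (k**3 - 2*k**2 - 18*k - 9)/(k**3 - 46*k + 21).
Take A(k)=k + 3, B(k)=k + 7, C(k)=k**2 - 7*k + 3.
f must satisfy (k + 3)·f(k+1) − (k + 6)·f(k) = k**2 - 7*k + 3.
deg f ≤ 3 (via 1,1,2).
Coefficient equations give f(k) = k*(k**2 - 18*k + 47)/30.
Then R = B(k−1)f/C = k*(k + 6)*(k**2 - 18*k + 47)/(30*(k**2 - 7*k + 3)), so s_k = R(k)·t_k = k*(k**2 - 18*k + 47)/(15*(k + 3)*(k + 4)*(k + 5)).
Check: Δs_k = 2*(k**2 - 7*k + 3)/(k**4 + 18*k**3 + 119*k**2 + 342*k + 360). ✓

s_k = \frac{k \left(k^{2} - 18 k + 47\right)}{15 \left(k + 3\right) \left(k + 4\right) \left(k + 5\right)}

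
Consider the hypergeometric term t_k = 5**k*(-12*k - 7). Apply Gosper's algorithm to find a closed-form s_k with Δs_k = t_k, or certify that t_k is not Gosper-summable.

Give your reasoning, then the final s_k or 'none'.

s_k = 5**k*(2 - 3*k)

Ratio r(k) = 5*(12*k + 19)/(12*k + 7).
Take A(k)=5, B(k)=1, C(k)=k + 7/12.
Need (5)·f(k+1) − (1)·f(k) = k + 7/12.
deg f ≤ 1 (via 0,0,1).
Solving with deg f ≤ 1: f(k) = (3*k - 2)/12.
So s_k = (B(k−1)f/C)·t_k = ((3*k - 2)/(12*k + 7))·t_k = 5**k*(2 - 3*k).
Check: Δs_k = 5**k*(-12*k - 7). ✓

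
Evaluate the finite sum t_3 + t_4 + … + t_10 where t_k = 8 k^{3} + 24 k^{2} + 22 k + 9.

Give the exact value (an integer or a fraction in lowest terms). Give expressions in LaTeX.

t_(k+1)/t_k = (8*k**3 + 48*k**2 + 94*k + 63)/(8*k**3 + 24*k**2 + 22*k + 9).
Factor: A=1; B=1; C=k**3 + 3*k**2 + 11*k/4 + 9/8.
Set up (1)·f(k+1) − (1)·f(k) − (k**3 + 3*k**2 + 11*k/4 + 9/8) = 0.
deg f ≤ 4 (via 0,0,3).
Match coefficients ⇒ f(k) = k*(k + 2)*(2*k**2 + 1)/8.
So s_k = (B(k−1)f/C)·t_k = (k*(k + 2)*(2*k**2 + 1)/(8*k**3 + 24*k**2 + 22*k + 9))·t_k = k*(2*k**3 + 4*k**2 + k + 2).
Check: Δs_k = 8*k**3 + 24*k**2 + 22*k + 9. ✓
Evaluate s at k=11 and k=3: 34749 and 285; difference 34464.

Σ = 34464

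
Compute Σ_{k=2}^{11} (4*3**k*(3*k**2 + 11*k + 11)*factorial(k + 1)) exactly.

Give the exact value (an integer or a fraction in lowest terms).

Step 1: r(k) = 3*(3*k**3 + 23*k**2 + 59*k + 50)/(3*k**2 + 11*k + 11).
Factor: A=3*k + 6; B=1; C=k**2 + 11*k/3 + 11/3.
Set up (3*k + 6)·f(k+1) − (1)·f(k) − (k**2 + 11*k/3 + 11/3) = 0.
Degrees (1,0,2) ⇒ d ≤ 1.
Solve for f: f(k) = (k + 1)/3 (degree 1 ≤ 1).
Then R = B(k−1)f/C = (k + 1)/(3*k**2 + 11*k + 11), so s_k = R(k)·t_k = 4*3**k*(k + 1)*factorial(k + 1).
Δs = 4*3**k*(3*k**2 + 11*k + 11)*factorial(k + 1), as required.
Sum = s_(12) − s_(2); s_(12) = 172083296370585600, s_(2) = 648 ⇒ 172083296370584952.

Σ = 172083296370584952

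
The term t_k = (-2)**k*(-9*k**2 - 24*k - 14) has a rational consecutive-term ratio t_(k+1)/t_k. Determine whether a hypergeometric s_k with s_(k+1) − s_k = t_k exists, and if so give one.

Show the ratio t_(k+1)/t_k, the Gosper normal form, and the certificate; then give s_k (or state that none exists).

s_k = (-2)**k*k*(3*k + 4)

t_(k+1)/t_k = 2*(-9*k**2 - 42*k - 47)/(9*k**2 + 24*k + 14).
So A=-2 and B=1, with C=k**2 + 8*k/3 + 14/9.
f must satisfy (-2)·f(k+1) − (1)·f(k) = k**2 + 8*k/3 + 14/9.
Bound: deg f ≤ 2.
Coefficient equations give f(k) = -k*(3*k + 4)/9.
Then R = B(k−1)f/C = -k*(3*k + 4)/(9*k**2 + 24*k + 14), so s_k = R(k)·t_k = (-2)**k*k*(3*k + 4).
s_(k+1) − s_k = (-2)**k*(-9*k**2 - 24*k - 14) = t_k.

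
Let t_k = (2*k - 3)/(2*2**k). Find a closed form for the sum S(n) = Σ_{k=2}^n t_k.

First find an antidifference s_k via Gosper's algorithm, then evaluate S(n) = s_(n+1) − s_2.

t_(k+1)/t_k = (2*k - 1)/(2*(2*k - 3)).
So A=1/2 and B=1, with C=k - 3/2.
Need (1/2)·f(k+1) − (1)·f(k) = k - 3/2.
d = 1 from the (0,0,1) case.
Solve for f: f(k) = 1 - 2*k (degree 1 ≤ 1).
So s_k = (B(k−1)f/C)·t_k = (-2*(2*k - 1)/(2*k - 3))·t_k = (1 - 2*k)/2**k.
s_(k+1) − s_k = (2*k - 3)/(2*2**k) = t_k.
Σ_(k=2)^n t_k = s_(n+1) − s_(2) = (2**(-n - 1)*(-2*n - 1)) − (-3/4), i.e. 2**(-n - 2)*(3*2**n - 4*n - 2).

S(n) = 2**(-n - 2)*(3*2**n - 4*n - 2)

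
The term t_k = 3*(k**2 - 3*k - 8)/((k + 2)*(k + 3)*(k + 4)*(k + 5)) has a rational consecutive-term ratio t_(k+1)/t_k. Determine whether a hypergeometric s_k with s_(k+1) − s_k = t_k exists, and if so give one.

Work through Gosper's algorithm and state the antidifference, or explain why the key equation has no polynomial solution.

t_(k+1)/t_k = (k + 2)*(3*k - (k + 1)**2 + 11)/((k + 6)*(-k**2 + 3*k + 8)).
Take A(k)=k + 2, B(k)=k + 6, C(k)=k**2 - 3*k - 8.
Need (k + 2)·f(k+1) − (k + 5)·f(k) = k**2 - 3*k - 8.
From deg A=1, deg B=1, deg C=2: d=3.
A polynomial solution: f(k) = -k*(k**2 + 27*k + 44)/18.
Certificate R = B(k−1)f/C = -k*(k + 5)*(k**2 + 27*k + 44)/(18*(k**2 - 3*k - 8)) gives s_k = k*(-k**2 - 27*k - 44)/(6*(k + 2)*(k + 3)*(k + 4)).
Verify: 3*(k**2 - 3*k - 8)/(k**4 + 14*k**3 + 71*k**2 + 154*k + 120) matches t_k.

s_k = k*(-k**2 - 27*k - 44)/(6*(k + 2)*(k + 3)*(k + 4))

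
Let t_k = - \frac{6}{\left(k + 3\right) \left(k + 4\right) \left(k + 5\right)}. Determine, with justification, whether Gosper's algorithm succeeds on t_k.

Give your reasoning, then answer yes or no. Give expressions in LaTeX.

t_(k+1)/t_k = (k + 3)/(k + 6).
Gosper form: A/B · C(k+1)/C(k) with A=k + 3, B=k + 6, C=1.
Solve (k + 3)·f(k+1) − (k + 5)·f(k) = 1.
deg f ≤ 2 (via 1,1,0).
Match coefficients ⇒ f(k) = k*(k + 7)/24.
So s_k = (B(k−1)f/C)·t_k = (k*(k + 5)*(k + 7)/24)·t_k = k*(-k - 7)/(4*(k + 3)*(k + 4)).
Verify: -6/(k**3 + 12*k**2 + 47*k + 60) matches t_k.

Yes. s_k = \frac{k \left(- k - 7\right)}{4 \left(k + 3\right) \left(k + 4\right)}.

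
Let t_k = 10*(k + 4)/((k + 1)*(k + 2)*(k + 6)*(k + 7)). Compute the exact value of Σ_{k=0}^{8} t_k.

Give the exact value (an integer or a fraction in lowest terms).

Σ = 4/5

Compute t_(k+1)/t_k: get (k + 1)*(k + 5)*(k + 6)/((k + 3)*(k + 4)*(k + 8)).
A = k + 1, B = k + 8, C = k**4 + 16*k**3 + 95*k**2 + 248*k + 240.
Key eq: (k + 1)·f(k+1) = (k + 7)·f(k) + (k**4 + 16*k**3 + 95*k**2 + 248*k + 240).
d = 6 from the (1,1,4) case.
Solving with deg f ≤ 6: f(k) = k*(k + 2)*(k + 3)*(k + 4)*(k + 5)*(k + 7)/12.
Certificate R = B(k−1)f/C = k*(k + 2)*(k + 7)**2/(12*(k + 4)) gives s_k = 5*k*(k + 7)/(6*(k**2 + 7*k + 6)).
Verify: 10*(k + 4)/(k**4 + 16*k**3 + 83*k**2 + 152*k + 84) matches t_k.
Evaluate s at k=9 and k=0: 4/5 and 0; difference 4/5.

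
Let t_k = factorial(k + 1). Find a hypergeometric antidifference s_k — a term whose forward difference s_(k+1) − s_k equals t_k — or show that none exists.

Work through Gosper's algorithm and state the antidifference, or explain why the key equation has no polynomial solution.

none — t_k is not Gosper-summable

Ratio r(k) = k + 2.
Factor: A=k + 2; B=1; C=1.
Solve (k + 2)·f(k+1) − (1)·f(k) = 1.
Bound: deg f ≤ -1.
Bound -1 < 0, so the key equation has no polynomial solution.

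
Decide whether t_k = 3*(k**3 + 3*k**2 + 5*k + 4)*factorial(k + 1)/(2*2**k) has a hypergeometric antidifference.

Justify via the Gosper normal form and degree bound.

Yes. s_k = 3*(k**2 + k - 1)*factorial(k + 1)/2**k.

Step 1: r(k) = (k**4 + 8*k**3 + 26*k**2 + 41*k + 26)/(2*(k**3 + 3*k**2 + 5*k + 4)).
Normal form (A,B,C) = (k/2 + 1, 1, k**3 + 3*k**2 + 5*k + 4).
Need (k/2 + 1)·f(k+1) − (1)·f(k) = k**3 + 3*k**2 + 5*k + 4.
Degrees (1,0,3) ⇒ d ≤ 2.
Solving with deg f ≤ 2: f(k) = 2*(k**2 + k - 1).
Get s_k = R·t_k = 3*(k**2 + k - 1)*factorial(k + 1)/2**k with R(k) = B(k−1)f(k)/C(k) = 2*(k**2 + k - 1)/(k**3 + 3*k**2 + 5*k + 4).
s_(k+1) − s_k = 3*(k**3 + 3*k**2 + 5*k + 4)*factorial(k + 1)/(2*2**k) = t_k.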